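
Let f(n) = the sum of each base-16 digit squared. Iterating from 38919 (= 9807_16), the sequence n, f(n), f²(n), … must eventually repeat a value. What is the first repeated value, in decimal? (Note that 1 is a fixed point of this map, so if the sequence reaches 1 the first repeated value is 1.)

169

38919 = (9,8,0,7)_16 → 9² + 8² + 0² + 7² = 81 + 64 + 0 + 49 = 194
194 = (12,2)_16 → 12² + 2² = 144 + 4 = 148
148 = (9,4)_16 → 9² + 4² = 81 + 16 = 97
97 = (6,1)_16 → 6² + 1² = 36 + 1 = 37
37 = (2,5)_16 → 2² + 5² = 4 + 25 = 29
29 = (1,13)_16 → 1² + 13² = 1 + 169 = 170
170 = (10,10)_16 → 10² + 10² = 100 + 100 = 200
200 = (12,8)_16 → 12² + 8² = 144 + 64 = 208
208 = (13,0)_16 → 13² + 0² = 169 + 0 = 169
169 = (10,9)_16 → 10² + 9² = 100 + 81 = 181
181 = (11,5)_16 → 11² + 5² = 121 + 25 = 146
146 = (9,2)_16 → 9² + 2² = 81 + 4 = 85
85 = (5,5)_16 → 5² + 5² = 25 + 25 = 50
50 = (3,2)_16 → 3² + 2² = 9 + 4 = 13
13 = (13)_16 → 13² = 169  — 169 already appeared earlier.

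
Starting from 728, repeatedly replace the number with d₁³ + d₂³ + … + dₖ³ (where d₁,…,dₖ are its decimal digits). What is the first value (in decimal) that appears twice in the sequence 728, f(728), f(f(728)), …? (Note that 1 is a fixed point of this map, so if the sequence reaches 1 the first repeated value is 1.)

371

728 → 7³ + 2³ + 8³ = 343 + 8 + 512 = 863
863 → 8³ + 6³ + 3³ = 512 + 216 + 27 = 755
755 → 7³ + 5³ + 5³ = 343 + 125 + 125 = 593
593 → 5³ + 9³ + 3³ = 125 + 729 + 27 = 881
881 → 8³ + 8³ + 1³ = 512 + 512 + 1 = 1025
1025 → 1³ + 0³ + 2³ + 5³ = 1 + 0 + 8 + 125 = 134
134 → 1³ + 3³ + 4³ = 1 + 27 + 64 = 92
92 → 9³ + 2³ = 729 + 8 = 737
737 → 7³ + 3³ + 7³ = 343 + 27 + 343 = 713
713 → 7³ + 1³ + 3³ = 343 + 1 + 27 = 371
371 → 3³ + 7³ + 1³ = 27 + 343 + 1 = 371  — 371 already appeared earlier.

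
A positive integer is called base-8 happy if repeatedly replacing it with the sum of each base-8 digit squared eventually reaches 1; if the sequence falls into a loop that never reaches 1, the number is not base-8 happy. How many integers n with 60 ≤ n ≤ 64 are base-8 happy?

60: 60 → 65 → 2 → 4 → 16 → 4  (repeats 4)
61: 61 → 74 → 6 → 36 → 32 → 16 → 4 → 16  (repeats 16)
62: 62 → 85 → 30 → 45 → 50 → 40 → 25 → 10 → 5 → 25  (repeats 25)
63: 63 → 98 → 21 → 29 → 34 → 20 → 20  (repeats 20)
64: 64 → 1  (reaches 1)
base-8 happy: 64

1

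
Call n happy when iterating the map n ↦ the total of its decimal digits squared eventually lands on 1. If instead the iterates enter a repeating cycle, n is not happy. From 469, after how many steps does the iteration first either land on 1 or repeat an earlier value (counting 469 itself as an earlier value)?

6

469 → 133
133 → 19
19 → 82
82 → 68
68 → 100
100 → 1  — reached 1.
That took 6 steps.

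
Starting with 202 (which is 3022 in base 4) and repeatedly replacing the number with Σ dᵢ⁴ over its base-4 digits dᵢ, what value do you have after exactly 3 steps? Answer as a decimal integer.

83

202 = (3,0,2,2)_4 → 3⁴ + 0⁴ + 2⁴ + 2⁴ = 113
113 = (1,3,0,1)_4 → 1⁴ + 3⁴ + 0⁴ + 1⁴ = 83
83 = (1,1,0,3)_4 → 1⁴ + 1⁴ + 0⁴ + 3⁴ = 83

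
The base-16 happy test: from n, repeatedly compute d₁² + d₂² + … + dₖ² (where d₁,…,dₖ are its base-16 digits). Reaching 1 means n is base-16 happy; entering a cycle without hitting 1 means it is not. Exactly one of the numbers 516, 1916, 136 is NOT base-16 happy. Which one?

1916

516: 516 → 20 → 17 → 2 → 4 → 16 → 1  — reaches 1 (base-16 happy)
1916: 1916 → 242 → 229 → 221 → 338 → 30 → 197 → 169 → 181 → 146 → 85 → 50 → 13 → 169  — repeats 169 (not base-16 happy)
136: 136 → 128 → 64 → 16 → 1  — reaches 1 (base-16 happy)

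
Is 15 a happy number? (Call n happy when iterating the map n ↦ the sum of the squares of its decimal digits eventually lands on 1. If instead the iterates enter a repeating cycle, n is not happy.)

not happy

15 → 1² + 5² = 26
26 → 2² + 6² = 40
40 → 4² + 0² = 16
16 → 1² + 6² = 37
37 → 3² + 7² = 58
58 → 5² + 8² = 89
89 → 8² + 9² = 145
145 → 1² + 4² + 5² = 42
42 → 4² + 2² = 20
20 → 2² + 0² = 4
4 → 4² = 16  — 16 already seen; the sequence cycles without reaching 1.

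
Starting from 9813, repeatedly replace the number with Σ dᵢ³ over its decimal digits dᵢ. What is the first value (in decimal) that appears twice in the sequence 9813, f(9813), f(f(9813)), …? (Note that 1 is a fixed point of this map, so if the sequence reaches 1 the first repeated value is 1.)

9813 → 1269
1269 → 954
954 → 918
918 → 1242
1242 → 81
81 → 513
513 → 153
153 → 153  — 153 already appeared earlier.

153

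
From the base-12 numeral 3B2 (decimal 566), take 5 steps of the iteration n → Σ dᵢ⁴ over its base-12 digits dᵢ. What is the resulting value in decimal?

566 = (3,11,2)_12 → 3⁴ + 11⁴ + 2⁴ = 14738
14738 = (8,6,4,2)_12 → 8⁴ + 6⁴ + 4⁴ + 2⁴ = 5664
5664 = (3,3,4,0)_12 → 3⁴ + 3⁴ + 4⁴ + 0⁴ = 418
418 = (2,10,10)_12 → 2⁴ + 10⁴ + 10⁴ = 20016
20016 = (11,7,0,0)_12 → 11⁴ + 7⁴ + 0⁴ + 0⁴ = 17042

17042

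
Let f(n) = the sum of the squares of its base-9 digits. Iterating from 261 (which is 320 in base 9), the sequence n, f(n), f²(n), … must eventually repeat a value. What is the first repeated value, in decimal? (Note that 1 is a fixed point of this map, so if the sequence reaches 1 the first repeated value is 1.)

261 = (3,2,0)_9 → 3² + 2² + 0² = 13
13 = (1,4)_9 → 1² + 4² = 17
17 = (1,8)_9 → 1² + 8² = 65
65 = (7,2)_9 → 7² + 2² = 53
53 = (5,8)_9 → 5² + 8² = 89
89 = (1,0,8)_9 → 1² + 0² + 8² = 65  — 65 already appeared earlier.

65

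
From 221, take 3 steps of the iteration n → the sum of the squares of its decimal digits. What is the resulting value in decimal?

65

221 → 9
9 → 81
81 → 65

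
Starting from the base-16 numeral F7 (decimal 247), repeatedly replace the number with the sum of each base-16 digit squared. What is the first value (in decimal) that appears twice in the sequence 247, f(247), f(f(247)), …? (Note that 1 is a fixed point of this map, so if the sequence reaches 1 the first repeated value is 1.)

1

247 = (15,7)_16 → 15² + 7² = 225 + 49 = 274
274 = (1,1,2)_16 → 1² + 1² + 2² = 1 + 1 + 4 = 6
6 = (6)_16 → 6² = 36
36 = (2,4)_16 → 2² + 4² = 4 + 16 = 20
20 = (1,4)_16 → 1² + 4² = 1 + 16 = 17
17 = (1,1)_16 → 1² + 1² = 1 + 1 = 2
2 = (2)_16 → 2² = 4
4 = (4)_16 → 4² = 16
16 = (1,0)_16 → 1² + 0² = 1 + 0 = 1  — reached the fixed point 1.
1 → 1, so 1 is the first repeated value.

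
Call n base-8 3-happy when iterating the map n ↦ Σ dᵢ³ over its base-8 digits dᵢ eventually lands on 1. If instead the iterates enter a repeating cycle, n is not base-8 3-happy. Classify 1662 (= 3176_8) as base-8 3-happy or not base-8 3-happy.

not base-8 3-happy

1662 = (3,1,7,6)_8 → 587
587 = (1,1,1,3)_8 → 30
30 = (3,6)_8 → 243
243 = (3,6,3)_8 → 270
270 = (4,1,6)_8 → 281
281 = (4,3,1)_8 → 92
92 = (1,3,4)_8 → 92  — 92 already seen; the sequence cycles without reaching 1.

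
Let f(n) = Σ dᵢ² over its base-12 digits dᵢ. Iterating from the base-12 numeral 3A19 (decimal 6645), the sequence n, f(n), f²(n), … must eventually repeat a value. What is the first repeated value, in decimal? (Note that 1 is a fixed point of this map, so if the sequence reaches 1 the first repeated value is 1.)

29

6645 = (3,10,1,9)_12 → 3² + 10² + 1² + 9² = 9 + 100 + 1 + 81 = 191
191 = (1,3,11)_12 → 1² + 3² + 11² = 1 + 9 + 121 = 131
131 = (10,11)_12 → 10² + 11² = 100 + 121 = 221
221 = (1,6,5)_12 → 1² + 6² + 5² = 1 + 36 + 25 = 62
62 = (5,2)_12 → 5² + 2² = 25 + 4 = 29
29 = (2,5)_12 → 2² + 5² = 4 + 25 = 29  — 29 already appeared earlier.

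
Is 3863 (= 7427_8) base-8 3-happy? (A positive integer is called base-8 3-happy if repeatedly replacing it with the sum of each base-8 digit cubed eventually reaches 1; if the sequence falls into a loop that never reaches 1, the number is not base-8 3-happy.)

not base-8 3-happy

3863 = (7,4,2,7)_8 → 7³ + 4³ + 2³ + 7³ = 758
758 = (1,3,6,6)_8 → 1³ + 3³ + 6³ + 6³ = 460
460 = (7,1,4)_8 → 7³ + 1³ + 4³ = 408
408 = (6,3,0)_8 → 6³ + 3³ + 0³ = 243
243 = (3,6,3)_8 → 3³ + 6³ + 3³ = 270
270 = (4,1,6)_8 → 4³ + 1³ + 6³ = 281
281 = (4,3,1)_8 → 4³ + 3³ + 1³ = 92
92 = (1,3,4)_8 → 1³ + 3³ + 4³ = 92  — 92 already seen; the sequence cycles without reaching 1.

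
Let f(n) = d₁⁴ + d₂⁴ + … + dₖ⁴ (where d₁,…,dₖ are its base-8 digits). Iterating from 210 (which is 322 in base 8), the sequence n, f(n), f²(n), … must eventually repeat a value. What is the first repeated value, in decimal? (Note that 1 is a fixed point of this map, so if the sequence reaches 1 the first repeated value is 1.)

210 = (3,2,2)_8 → 3⁴ + 2⁴ + 2⁴ = 113
113 = (1,6,1)_8 → 1⁴ + 6⁴ + 1⁴ = 1298
1298 = (2,4,2,2)_8 → 2⁴ + 4⁴ + 2⁴ + 2⁴ = 304
304 = (4,6,0)_8 → 4⁴ + 6⁴ + 0⁴ = 1552
1552 = (3,0,2,0)_8 → 3⁴ + 0⁴ + 2⁴ + 0⁴ = 97
97 = (1,4,1)_8 → 1⁴ + 4⁴ + 1⁴ = 258
258 = (4,0,2)_8 → 4⁴ + 0⁴ + 2⁴ = 272
272 = (4,2,0)_8 → 4⁴ + 2⁴ + 0⁴ = 272  — 272 already appeared earlier.

272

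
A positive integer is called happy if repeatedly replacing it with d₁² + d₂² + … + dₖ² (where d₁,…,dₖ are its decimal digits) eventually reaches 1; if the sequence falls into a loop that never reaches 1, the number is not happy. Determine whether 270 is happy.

270 → 2² + 7² + 0² = 4 + 49 + 0 = 53
53 → 5² + 3² = 25 + 9 = 34
34 → 3² + 4² = 9 + 16 = 25
25 → 2² + 5² = 4 + 25 = 29
29 → 2² + 9² = 4 + 81 = 85
85 → 8² + 5² = 64 + 25 = 89
89 → 8² + 9² = 64 + 81 = 145
145 → 1² + 4² + 5² = 1 + 16 + 25 = 42
42 → 4² + 2² = 16 + 4 = 20
20 → 2² + 0² = 4 + 0 = 4
4 → 4² = 16
16 → 1² + 6² = 1 + 36 = 37
37 → 3² + 7² = 9 + 49 = 58
58 → 5² + 8² = 25 + 64 = 89  — 89 already seen; the sequence cycles without reaching 1.

not happy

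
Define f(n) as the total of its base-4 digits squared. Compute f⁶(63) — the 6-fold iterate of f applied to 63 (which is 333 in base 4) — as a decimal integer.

4

63 = (3,3,3)_4 → 3² + 3² + 3² = 27
27 = (1,2,3)_4 → 1² + 2² + 3² = 14
14 = (3,2)_4 → 3² + 2² = 13
13 = (3,1)_4 → 3² + 1² = 10
10 = (2,2)_4 → 2² + 2² = 8
8 = (2,0)_4 → 2² + 0² = 4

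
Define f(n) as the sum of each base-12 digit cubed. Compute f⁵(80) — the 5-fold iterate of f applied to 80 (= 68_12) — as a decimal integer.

856

80 = (6,8)_12 → 728
728 = (5,0,8)_12 → 637
637 = (4,5,1)_12 → 190
190 = (1,3,10)_12 → 1028
1028 = (7,1,8)_12 → 856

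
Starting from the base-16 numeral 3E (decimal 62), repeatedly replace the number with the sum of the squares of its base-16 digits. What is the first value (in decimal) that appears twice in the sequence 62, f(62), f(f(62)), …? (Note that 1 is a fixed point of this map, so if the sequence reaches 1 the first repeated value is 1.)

146

62 = (3,14)_16 → 3² + 14² = 9 + 196 = 205
205 = (12,13)_16 → 12² + 13² = 144 + 169 = 313
313 = (1,3,9)_16 → 1² + 3² + 9² = 1 + 9 + 81 = 91
91 = (5,11)_16 → 5² + 11² = 25 + 121 = 146
146 = (9,2)_16 → 9² + 2² = 81 + 4 = 85
85 = (5,5)_16 → 5² + 5² = 25 + 25 = 50
50 = (3,2)_16 → 3² + 2² = 9 + 4 = 13
13 = (13)_16 → 13² = 169
169 = (10,9)_16 → 10² + 9² = 100 + 81 = 181
181 = (11,5)_16 → 11² + 5² = 121 + 25 = 146  — 146 already appeared earlier.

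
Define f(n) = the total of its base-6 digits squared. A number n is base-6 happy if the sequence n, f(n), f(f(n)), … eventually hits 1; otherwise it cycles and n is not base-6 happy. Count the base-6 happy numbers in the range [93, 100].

93: 93 → 22 → 25 → 17 → 29 → 41 → 26 → 20 → 13 → 5 → 25  (repeats 25)
94: 94 → 29 → 41 → 26 → 20 → 13 → 5 → 25 → 17 → 29  (repeats 29)
95: 95 → 38 → 5 → 25 → 17 → 29 → 41 → 26 → 20 → 13 → 5  (repeats 5)
96: 96 → 20 → 13 → 5 → 25 → 17 → 29 → 41 → 26 → 20  (repeats 20)
97: 97 → 21 → 18 → 9 → 10 → 17 → 29 → 41 → 26 → 20 → 13 → 5 → 25 → 17  (repeats 17)
98: 98 → 24 → 16 → 20 → 13 → 5 → 25 → 17 → 29 → 41 → 26 → 20  (repeats 20)
99: 99 → 29 → 41 → 26 → 20 → 13 → 5 → 25 → 17 → 29  (repeats 29)
100: 100 → 36 → 1  (reaches 1)
base-6 happy: 100

1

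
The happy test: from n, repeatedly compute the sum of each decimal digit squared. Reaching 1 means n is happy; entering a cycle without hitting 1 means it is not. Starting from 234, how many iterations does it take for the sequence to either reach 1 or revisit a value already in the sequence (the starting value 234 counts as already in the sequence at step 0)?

11

234 → 2² + 3² + 4² = 29
29 → 2² + 9² = 85
85 → 8² + 5² = 89
89 → 8² + 9² = 145
145 → 1² + 4² + 5² = 42
42 → 4² + 2² = 20
20 → 2² + 0² = 4
4 → 4² = 16
16 → 1² + 6² = 37
37 → 3² + 7² = 58
58 → 5² + 8² = 89  — 89 repeats.
That took 11 steps.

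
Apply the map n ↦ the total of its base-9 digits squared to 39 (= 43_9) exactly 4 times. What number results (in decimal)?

65

39 = (4,3)_9 → 4² + 3² = 25
25 = (2,7)_9 → 2² + 7² = 53
53 = (5,8)_9 → 5² + 8² = 89
89 = (1,0,8)_9 → 1² + 0² + 8² = 65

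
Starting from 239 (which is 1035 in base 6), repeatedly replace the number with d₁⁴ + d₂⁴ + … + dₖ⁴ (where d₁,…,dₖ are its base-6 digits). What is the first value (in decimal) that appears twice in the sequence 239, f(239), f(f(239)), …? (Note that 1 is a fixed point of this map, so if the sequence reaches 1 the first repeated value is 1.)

963

239 = (1,0,3,5)_6 → 1⁴ + 0⁴ + 3⁴ + 5⁴ = 1 + 0 + 81 + 625 = 707
707 = (3,1,3,5)_6 → 3⁴ + 1⁴ + 3⁴ + 5⁴ = 81 + 1 + 81 + 625 = 788
788 = (3,3,5,2)_6 → 3⁴ + 3⁴ + 5⁴ + 2⁴ = 81 + 81 + 625 + 16 = 803
803 = (3,4,1,5)_6 → 3⁴ + 4⁴ + 1⁴ + 5⁴ = 81 + 256 + 1 + 625 = 963
963 = (4,2,4,3)_6 → 4⁴ + 2⁴ + 4⁴ + 3⁴ = 256 + 16 + 256 + 81 = 609
609 = (2,4,5,3)_6 → 2⁴ + 4⁴ + 5⁴ + 3⁴ = 16 + 256 + 625 + 81 = 978
978 = (4,3,1,0)_6 → 4⁴ + 3⁴ + 1⁴ + 0⁴ = 256 + 81 + 1 + 0 = 338
338 = (1,3,2,2)_6 → 1⁴ + 3⁴ + 2⁴ + 2⁴ = 1 + 81 + 16 + 16 = 114
114 = (3,1,0)_6 → 3⁴ + 1⁴ + 0⁴ = 81 + 1 + 0 = 82
82 = (2,1,4)_6 → 2⁴ + 1⁴ + 4⁴ = 16 + 1 + 256 = 273
273 = (1,1,3,3)_6 → 1⁴ + 1⁴ + 3⁴ + 3⁴ = 1 + 1 + 81 + 81 = 164
164 = (4,3,2)_6 → 4⁴ + 3⁴ + 2⁴ = 256 + 81 + 16 = 353
353 = (1,3,4,5)_6 → 1⁴ + 3⁴ + 4⁴ + 5⁴ = 1 + 81 + 256 + 625 = 963  — 963 already appeared earlier.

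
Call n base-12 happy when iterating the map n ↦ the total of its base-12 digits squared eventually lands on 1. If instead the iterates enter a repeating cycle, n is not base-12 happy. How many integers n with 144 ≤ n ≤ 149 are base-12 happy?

1

144: 144 → 1  — base-12 happy
145: 145 → 2 → 4 → 16 → 17 → 26 → 8 → 64 → 41 → 34 → 104 → 128 → 164 → 66 → 61 → 26  — not base-12 happy
146: 146 → 5 → 25 → 5  — not base-12 happy
147: 147 → 10 → 100 → 80 → 100  — not base-12 happy
148: 148 → 17 → 26 → 8 → 64 → 41 → 34 → 104 → 128 → 164 → 66 → 61 → 26  — not base-12 happy
149: 149 → 26 → 8 → 64 → 41 → 34 → 104 → 128 → 164 → 66 → 61 → 26  — not base-12 happy
base-12 happy: 144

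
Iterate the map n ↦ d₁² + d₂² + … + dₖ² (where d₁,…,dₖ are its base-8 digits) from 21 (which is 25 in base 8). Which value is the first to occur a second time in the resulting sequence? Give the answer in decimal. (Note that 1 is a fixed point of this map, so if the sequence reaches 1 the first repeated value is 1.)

21 = (2,5)_8 → 29
29 = (3,5)_8 → 34
34 = (4,2)_8 → 20
20 = (2,4)_8 → 20  — 20 already appeared earlier.

20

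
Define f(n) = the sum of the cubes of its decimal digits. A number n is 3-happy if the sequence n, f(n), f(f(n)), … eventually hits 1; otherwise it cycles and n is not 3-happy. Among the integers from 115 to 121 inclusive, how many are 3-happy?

1

115: 115 → 127 → 352 → 160 → 217 → 352  — not 3-happy
116: 116 → 218 → 521 → 134 → 92 → 737 → 713 → 371 → 371  — not 3-happy
117: 117 → 345 → 216 → 225 → 141 → 66 → 432 → 99 → 1458 → 702 → 351 → 153 → 153  — not 3-happy
118: 118 → 514 → 190 → 730 → 370 → 370  — not 3-happy
119: 119 → 731 → 371 → 371  — not 3-happy
120: 120 → 9 → 729 → 1080 → 513 → 153 → 153  — not 3-happy
121: 121 → 10 → 1  — 3-happy
3-happy: 121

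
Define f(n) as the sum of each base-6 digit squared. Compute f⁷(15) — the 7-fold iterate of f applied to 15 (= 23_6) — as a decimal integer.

15 = (2,3)_6 → 2² + 3² = 13
13 = (2,1)_6 → 2² + 1² = 5
5 = (5)_6 → 5² = 25
25 = (4,1)_6 → 4² + 1² = 17
17 = (2,5)_6 → 2² + 5² = 29
29 = (4,5)_6 → 4² + 5² = 41
41 = (1,0,5)_6 → 1² + 0² + 5² = 26

26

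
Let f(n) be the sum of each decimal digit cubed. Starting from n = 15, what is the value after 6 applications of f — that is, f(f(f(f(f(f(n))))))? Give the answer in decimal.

15 → 1³ + 5³ = 1 + 125 = 126
126 → 1³ + 2³ + 6³ = 1 + 8 + 216 = 225
225 → 2³ + 2³ + 5³ = 8 + 8 + 125 = 141
141 → 1³ + 4³ + 1³ = 1 + 64 + 1 = 66
66 → 6³ + 6³ = 216 + 216 = 432
432 → 4³ + 3³ + 2³ = 64 + 27 + 8 = 99

99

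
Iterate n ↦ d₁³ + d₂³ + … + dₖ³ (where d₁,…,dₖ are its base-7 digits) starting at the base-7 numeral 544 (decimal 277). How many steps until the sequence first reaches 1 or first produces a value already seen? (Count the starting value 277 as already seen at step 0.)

277 = (5,4,4)_7 → 5³ + 4³ + 4³ = 253
253 = (5,1,1)_7 → 5³ + 1³ + 1³ = 127
127 = (2,4,1)_7 → 2³ + 4³ + 1³ = 73
73 = (1,3,3)_7 → 1³ + 3³ + 3³ = 55
55 = (1,0,6)_7 → 1³ + 0³ + 6³ = 217
217 = (4,3,0)_7 → 4³ + 3³ + 0³ = 91
91 = (1,6,0)_7 → 1³ + 6³ + 0³ = 217  — 217 repeats.
That took 7 steps.

7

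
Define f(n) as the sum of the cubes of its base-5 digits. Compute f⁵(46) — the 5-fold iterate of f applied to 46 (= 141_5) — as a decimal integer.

28

46 = (1,4,1)_5 → 66
66 = (2,3,1)_5 → 36
36 = (1,2,1)_5 → 10
10 = (2,0)_5 → 8
8 = (1,3)_5 → 28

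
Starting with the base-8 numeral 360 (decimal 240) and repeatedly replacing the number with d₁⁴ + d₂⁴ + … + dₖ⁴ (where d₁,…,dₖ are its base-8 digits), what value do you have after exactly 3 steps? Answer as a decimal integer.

240 = (3,6,0)_8 → 3⁴ + 6⁴ + 0⁴ = 1377
1377 = (2,5,4,1)_8 → 2⁴ + 5⁴ + 4⁴ + 1⁴ = 898
898 = (1,6,0,2)_8 → 1⁴ + 6⁴ + 0⁴ + 2⁴ = 1313

1313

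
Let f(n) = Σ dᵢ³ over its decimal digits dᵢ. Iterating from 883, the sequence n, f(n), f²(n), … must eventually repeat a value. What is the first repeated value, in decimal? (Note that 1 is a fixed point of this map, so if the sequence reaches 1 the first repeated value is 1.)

883 → 1051
1051 → 127
127 → 352
352 → 160
160 → 217
217 → 352  — 352 already appeared earlier.

352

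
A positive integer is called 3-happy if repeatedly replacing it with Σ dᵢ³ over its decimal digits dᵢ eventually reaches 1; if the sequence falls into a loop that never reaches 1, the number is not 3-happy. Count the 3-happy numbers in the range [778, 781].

778: 778 → 1198 → 1243 → 100 → 1  (reaches 1)
779: 779 → 1415 → 191 → 731 → 371 → 371  (repeats 371)
780: 780 → 855 → 762 → 567 → 684 → 792 → 1080 → 513 → 153 → 153  (repeats 153)
781: 781 → 856 → 853 → 664 → 496 → 1009 → 730 → 370 → 370  (repeats 370)
3-happy: 778

1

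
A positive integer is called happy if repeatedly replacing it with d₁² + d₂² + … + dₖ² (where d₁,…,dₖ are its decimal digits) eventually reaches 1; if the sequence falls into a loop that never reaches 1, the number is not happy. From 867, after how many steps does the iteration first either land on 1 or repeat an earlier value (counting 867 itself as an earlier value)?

867 → 8² + 6² + 7² = 149
149 → 1² + 4² + 9² = 98
98 → 9² + 8² = 145
145 → 1² + 4² + 5² = 42
42 → 4² + 2² = 20
20 → 2² + 0² = 4
4 → 4² = 16
16 → 1² + 6² = 37
37 → 3² + 7² = 58
58 → 5² + 8² = 89
89 → 8² + 9² = 145  — 145 repeats.
That took 11 steps.

11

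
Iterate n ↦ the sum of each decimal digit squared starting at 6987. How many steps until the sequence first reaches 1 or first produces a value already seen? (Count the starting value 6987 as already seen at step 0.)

4

6987 → 6² + 9² + 8² + 7² = 36 + 81 + 64 + 49 = 230
230 → 2² + 3² + 0² = 4 + 9 + 0 = 13
13 → 1² + 3² = 1 + 9 = 10
10 → 1² + 0² = 1 + 0 = 1  — reached 1.
That took 4 steps.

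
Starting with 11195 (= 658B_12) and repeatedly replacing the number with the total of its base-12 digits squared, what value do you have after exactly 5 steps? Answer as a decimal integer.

11195 = (6,5,8,11)_12 → 6² + 5² + 8² + 11² = 36 + 25 + 64 + 121 = 246
246 = (1,8,6)_12 → 1² + 8² + 6² = 1 + 64 + 36 = 101
101 = (8,5)_12 → 8² + 5² = 64 + 25 = 89
89 = (7,5)_12 → 7² + 5² = 49 + 25 = 74
74 = (6,2)_12 → 6² + 2² = 36 + 4 = 40

40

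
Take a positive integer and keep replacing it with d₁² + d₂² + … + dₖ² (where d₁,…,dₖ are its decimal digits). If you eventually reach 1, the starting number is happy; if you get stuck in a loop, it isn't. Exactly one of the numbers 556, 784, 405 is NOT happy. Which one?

556: 556 → 86 → 100 → 1  — reaches 1 (happy)
784: 784 → 129 → 86 → 100 → 1  — reaches 1 (happy)
405: 405 → 41 → 17 → 50 → 25 → 29 → 85 → 89 → 145 → 42 → 20 → 4 → 16 → 37 → 58 → 89  — repeats 89 (not happy)

405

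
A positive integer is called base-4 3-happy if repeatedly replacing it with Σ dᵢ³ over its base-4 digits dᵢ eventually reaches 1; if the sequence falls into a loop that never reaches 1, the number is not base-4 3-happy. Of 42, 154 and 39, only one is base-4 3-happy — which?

42: 42 → 24 → 9 → 9  — repeats 9 (not base-4 3-happy)
154: 154 → 25 → 10 → 16 → 1  — reaches 1 (base-4 3-happy)
39: 39 → 36 → 9 → 9  — repeats 9 (not base-4 3-happy)

154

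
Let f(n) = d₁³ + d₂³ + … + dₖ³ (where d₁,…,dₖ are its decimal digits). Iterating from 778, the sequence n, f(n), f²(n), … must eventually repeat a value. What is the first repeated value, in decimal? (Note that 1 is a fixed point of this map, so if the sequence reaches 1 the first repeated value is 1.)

1

778 → 1198
1198 → 1243
1243 → 100
100 → 1  — reached the fixed point 1.
1 → 1, so 1 is the first repeated value.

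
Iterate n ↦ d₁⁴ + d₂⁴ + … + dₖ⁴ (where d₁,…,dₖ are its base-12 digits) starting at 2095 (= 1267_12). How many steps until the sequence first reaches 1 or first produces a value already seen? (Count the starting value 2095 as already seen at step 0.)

2095 = (1,2,6,7)_12 → 1⁴ + 2⁴ + 6⁴ + 7⁴ = 3714
3714 = (2,1,9,6)_12 → 2⁴ + 1⁴ + 9⁴ + 6⁴ = 7874
7874 = (4,6,8,2)_12 → 4⁴ + 6⁴ + 8⁴ + 2⁴ = 5664
5664 = (3,3,4,0)_12 → 3⁴ + 3⁴ + 4⁴ + 0⁴ = 418
418 = (2,10,10)_12 → 2⁴ + 10⁴ + 10⁴ = 20016
20016 = (11,7,0,0)_12 → 11⁴ + 7⁴ + 0⁴ + 0⁴ = 17042
17042 = (9,10,4,2)_12 → 9⁴ + 10⁴ + 4⁴ + 2⁴ = 16833
16833 = (9,8,10,9)_12 → 9⁴ + 8⁴ + 10⁴ + 9⁴ = 27218
27218 = (1,3,9,0,2)_12 → 1⁴ + 3⁴ + 9⁴ + 0⁴ + 2⁴ = 6659
6659 = (3,10,2,11)_12 → 3⁴ + 10⁴ + 2⁴ + 11⁴ = 24738
24738 = (1,2,3,9,6)_12 → 1⁴ + 2⁴ + 3⁴ + 9⁴ + 6⁴ = 7955
7955 = (4,7,2,11)_12 → 4⁴ + 7⁴ + 2⁴ + 11⁴ = 17314
17314 = (10,0,2,10)_12 → 10⁴ + 0⁴ + 2⁴ + 10⁴ = 20016  — 20016 repeats.
That took 13 steps.

13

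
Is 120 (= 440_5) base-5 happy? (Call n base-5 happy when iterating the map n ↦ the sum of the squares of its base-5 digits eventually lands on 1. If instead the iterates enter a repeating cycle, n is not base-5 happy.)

120 = (4,4,0)_5 → 32
32 = (1,1,2)_5 → 6
6 = (1,1)_5 → 2
2 = (2)_5 → 4
4 = (4)_5 → 16
16 = (3,1)_5 → 10
10 = (2,0)_5 → 4  — 4 already seen; the sequence cycles without reaching 1.

not base-5 happy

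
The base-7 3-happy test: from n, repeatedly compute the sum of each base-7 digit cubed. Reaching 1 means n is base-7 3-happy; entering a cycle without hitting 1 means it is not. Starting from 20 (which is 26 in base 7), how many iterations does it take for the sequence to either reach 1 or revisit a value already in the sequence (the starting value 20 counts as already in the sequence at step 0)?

6

20 = (2,6)_7 → 224
224 = (4,4,0)_7 → 128
128 = (2,4,2)_7 → 80
80 = (1,4,3)_7 → 92
92 = (1,6,1)_7 → 218
218 = (4,3,1)_7 → 92  — 92 repeats.
That took 6 steps.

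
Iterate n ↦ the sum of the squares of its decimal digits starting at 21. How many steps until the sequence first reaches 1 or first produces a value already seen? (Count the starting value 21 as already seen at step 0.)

21 → 2² + 1² = 4 + 1 = 5
5 → 5² = 25
25 → 2² + 5² = 4 + 25 = 29
29 → 2² + 9² = 4 + 81 = 85
85 → 8² + 5² = 64 + 25 = 89
89 → 8² + 9² = 64 + 81 = 145
145 → 1² + 4² + 5² = 1 + 16 + 25 = 42
42 → 4² + 2² = 16 + 4 = 20
20 → 2² + 0² = 4 + 0 = 4
4 → 4² = 16
16 → 1² + 6² = 1 + 36 = 37
37 → 3² + 7² = 9 + 49 = 58
58 → 5² + 8² = 25 + 64 = 89  — 89 repeats.
That took 13 steps.

13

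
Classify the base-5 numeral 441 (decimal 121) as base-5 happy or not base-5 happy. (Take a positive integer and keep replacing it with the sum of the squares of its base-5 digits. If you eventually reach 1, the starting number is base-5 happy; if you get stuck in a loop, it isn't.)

base-5 happy

121 = (4,4,1)_5 → 4² + 4² + 1² = 33
33 = (1,1,3)_5 → 1² + 1² + 3² = 11
11 = (2,1)_5 → 2² + 1² = 5
5 = (1,0)_5 → 1² + 0² = 1  — reached 1.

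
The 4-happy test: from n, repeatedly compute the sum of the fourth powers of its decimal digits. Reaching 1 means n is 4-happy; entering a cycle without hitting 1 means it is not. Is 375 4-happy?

375 → 3107
3107 → 2483
2483 → 4449
4449 → 7329
7329 → 9059
9059 → 13747
13747 → 5140
5140 → 882
882 → 8208
8208 → 8208  — 8208 already seen; the sequence cycles without reaching 1.

not 4-happy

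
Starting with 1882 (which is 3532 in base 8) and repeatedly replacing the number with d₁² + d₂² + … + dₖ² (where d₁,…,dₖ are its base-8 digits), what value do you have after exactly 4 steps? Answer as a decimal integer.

36

1882 = (3,5,3,2)_8 → 3² + 5² + 3² + 2² = 47
47 = (5,7)_8 → 5² + 7² = 74
74 = (1,1,2)_8 → 1² + 1² + 2² = 6
6 = (6)_8 → 6² = 36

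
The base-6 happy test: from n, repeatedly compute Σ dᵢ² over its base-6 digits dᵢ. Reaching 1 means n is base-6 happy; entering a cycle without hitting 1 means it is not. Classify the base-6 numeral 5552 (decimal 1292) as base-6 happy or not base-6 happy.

base-6 happy

1292 = (5,5,5,2)_6 → 5² + 5² + 5² + 2² = 79
79 = (2,1,1)_6 → 2² + 1² + 1² = 6
6 = (1,0)_6 → 1² + 0² = 1  — reached 1.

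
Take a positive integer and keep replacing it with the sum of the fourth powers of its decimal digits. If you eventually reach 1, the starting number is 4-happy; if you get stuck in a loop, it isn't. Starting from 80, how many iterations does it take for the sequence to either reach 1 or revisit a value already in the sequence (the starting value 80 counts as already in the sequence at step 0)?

80 → 8⁴ + 0⁴ = 4096
4096 → 4⁴ + 0⁴ + 9⁴ + 6⁴ = 8113
8113 → 8⁴ + 1⁴ + 1⁴ + 3⁴ = 4179
4179 → 4⁴ + 1⁴ + 7⁴ + 9⁴ = 9219
9219 → 9⁴ + 2⁴ + 1⁴ + 9⁴ = 13139
13139 → 1⁴ + 3⁴ + 1⁴ + 3⁴ + 9⁴ = 6725
6725 → 6⁴ + 7⁴ + 2⁴ + 5⁴ = 4338
4338 → 4⁴ + 3⁴ + 3⁴ + 8⁴ = 4514
4514 → 4⁴ + 5⁴ + 1⁴ + 4⁴ = 1138
1138 → 1⁴ + 1⁴ + 3⁴ + 8⁴ = 4179  — 4179 repeats.
That took 10 steps.

10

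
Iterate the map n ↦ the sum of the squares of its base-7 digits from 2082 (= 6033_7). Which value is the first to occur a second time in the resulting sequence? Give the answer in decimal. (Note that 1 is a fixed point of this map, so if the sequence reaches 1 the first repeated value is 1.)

10

2082 = (6,0,3,3)_7 → 6² + 0² + 3² + 3² = 54
54 = (1,0,5)_7 → 1² + 0² + 5² = 26
26 = (3,5)_7 → 3² + 5² = 34
34 = (4,6)_7 → 4² + 6² = 52
52 = (1,0,3)_7 → 1² + 0² + 3² = 10
10 = (1,3)_7 → 1² + 3² = 10  — 10 already appeared earlier.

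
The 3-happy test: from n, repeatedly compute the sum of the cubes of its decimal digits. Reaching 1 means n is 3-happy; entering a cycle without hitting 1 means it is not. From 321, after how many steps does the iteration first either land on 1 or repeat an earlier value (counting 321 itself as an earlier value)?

8

321 → 3³ + 2³ + 1³ = 36
36 → 3³ + 6³ = 243
243 → 2³ + 4³ + 3³ = 99
99 → 9³ + 9³ = 1458
1458 → 1³ + 4³ + 5³ + 8³ = 702
702 → 7³ + 0³ + 2³ = 351
351 → 3³ + 5³ + 1³ = 153
153 → 1³ + 5³ + 3³ = 153  — 153 repeats.
That took 8 steps.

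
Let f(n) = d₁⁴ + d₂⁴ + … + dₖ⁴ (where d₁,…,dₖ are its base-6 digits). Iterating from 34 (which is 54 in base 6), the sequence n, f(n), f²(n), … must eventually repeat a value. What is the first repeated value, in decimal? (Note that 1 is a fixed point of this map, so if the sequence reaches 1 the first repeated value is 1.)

353

34 = (5,4)_6 → 881
881 = (4,0,2,5)_6 → 897
897 = (4,0,5,3)_6 → 962
962 = (4,2,4,2)_6 → 544
544 = (2,3,0,4)_6 → 353
353 = (1,3,4,5)_6 → 963
963 = (4,2,4,3)_6 → 609
609 = (2,4,5,3)_6 → 978
978 = (4,3,1,0)_6 → 338
338 = (1,3,2,2)_6 → 114
114 = (3,1,0)_6 → 82
82 = (2,1,4)_6 → 273
273 = (1,1,3,3)_6 → 164
164 = (4,3,2)_6 → 353  — 353 already appeared earlier.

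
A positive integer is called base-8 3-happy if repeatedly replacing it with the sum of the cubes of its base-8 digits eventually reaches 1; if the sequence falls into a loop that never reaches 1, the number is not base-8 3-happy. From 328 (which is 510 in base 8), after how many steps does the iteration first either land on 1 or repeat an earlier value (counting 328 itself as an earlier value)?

10

328 = (5,1,0)_8 → 5³ + 1³ + 0³ = 126
126 = (1,7,6)_8 → 1³ + 7³ + 6³ = 560
560 = (1,0,6,0)_8 → 1³ + 0³ + 6³ + 0³ = 217
217 = (3,3,1)_8 → 3³ + 3³ + 1³ = 55
55 = (6,7)_8 → 6³ + 7³ = 559
559 = (1,0,5,7)_8 → 1³ + 0³ + 5³ + 7³ = 469
469 = (7,2,5)_8 → 7³ + 2³ + 5³ = 476
476 = (7,3,4)_8 → 7³ + 3³ + 4³ = 434
434 = (6,6,2)_8 → 6³ + 6³ + 2³ = 440
440 = (6,7,0)_8 → 6³ + 7³ + 0³ = 559  — 559 repeats.
That took 10 steps.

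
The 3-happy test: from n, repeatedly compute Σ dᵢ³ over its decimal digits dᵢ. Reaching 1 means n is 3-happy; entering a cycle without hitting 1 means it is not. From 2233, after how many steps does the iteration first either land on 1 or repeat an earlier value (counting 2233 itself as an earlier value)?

2233 → 2³ + 2³ + 3³ + 3³ = 70
70 → 7³ + 0³ = 343
343 → 3³ + 4³ + 3³ = 118
118 → 1³ + 1³ + 8³ = 514
514 → 5³ + 1³ + 4³ = 190
190 → 1³ + 9³ + 0³ = 730
730 → 7³ + 3³ + 0³ = 370
370 → 3³ + 7³ + 0³ = 370  — 370 repeats.
That took 8 steps.

8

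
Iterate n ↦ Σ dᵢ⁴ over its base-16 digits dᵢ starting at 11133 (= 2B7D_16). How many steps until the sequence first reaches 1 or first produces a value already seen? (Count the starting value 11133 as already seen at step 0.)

11133 = (2,11,7,13)_16 → 2⁴ + 11⁴ + 7⁴ + 13⁴ = 45619
45619 = (11,2,3,3)_16 → 11⁴ + 2⁴ + 3⁴ + 3⁴ = 14819
14819 = (3,9,14,3)_16 → 3⁴ + 9⁴ + 14⁴ + 3⁴ = 45139
45139 = (11,0,5,3)_16 → 11⁴ + 0⁴ + 5⁴ + 3⁴ = 15347
15347 = (3,11,15,3)_16 → 3⁴ + 11⁴ + 15⁴ + 3⁴ = 65428
65428 = (15,15,9,4)_16 → 15⁴ + 15⁴ + 9⁴ + 4⁴ = 108067
108067 = (1,10,6,2,3)_16 → 1⁴ + 10⁴ + 6⁴ + 2⁴ + 3⁴ = 11394
11394 = (2,12,8,2)_16 → 2⁴ + 12⁴ + 8⁴ + 2⁴ = 24864
24864 = (6,1,2,0)_16 → 6⁴ + 1⁴ + 2⁴ + 0⁴ = 1313
1313 = (5,2,1)_16 → 5⁴ + 2⁴ + 1⁴ = 642
642 = (2,8,2)_16 → 2⁴ + 8⁴ + 2⁴ = 4128
4128 = (1,0,2,0)_16 → 1⁴ + 0⁴ + 2⁴ + 0⁴ = 17
17 = (1,1)_16 → 1⁴ + 1⁴ = 2
2 = (2)_16 → 2⁴ = 16
16 = (1,0)_16 → 1⁴ + 0⁴ = 1  — reached 1.
That took 15 steps.

15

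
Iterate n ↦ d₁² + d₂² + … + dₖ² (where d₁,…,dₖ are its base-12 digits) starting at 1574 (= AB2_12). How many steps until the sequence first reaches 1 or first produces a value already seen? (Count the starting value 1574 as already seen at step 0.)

1574 = (10,11,2)_12 → 10² + 11² + 2² = 225
225 = (1,6,9)_12 → 1² + 6² + 9² = 118
118 = (9,10)_12 → 9² + 10² = 181
181 = (1,3,1)_12 → 1² + 3² + 1² = 11
11 = (11)_12 → 11² = 121
121 = (10,1)_12 → 10² + 1² = 101
101 = (8,5)_12 → 8² + 5² = 89
89 = (7,5)_12 → 7² + 5² = 74
74 = (6,2)_12 → 6² + 2² = 40
40 = (3,4)_12 → 3² + 4² = 25
25 = (2,1)_12 → 2² + 1² = 5
5 = (5)_12 → 5² = 25  — 25 repeats.
That took 12 steps.

12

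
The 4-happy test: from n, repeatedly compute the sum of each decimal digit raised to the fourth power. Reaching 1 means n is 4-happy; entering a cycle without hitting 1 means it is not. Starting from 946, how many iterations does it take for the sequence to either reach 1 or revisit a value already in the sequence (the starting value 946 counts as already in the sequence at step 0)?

946 → 9⁴ + 4⁴ + 6⁴ = 6561 + 256 + 1296 = 8113
8113 → 8⁴ + 1⁴ + 1⁴ + 3⁴ = 4096 + 1 + 1 + 81 = 4179
4179 → 4⁴ + 1⁴ + 7⁴ + 9⁴ = 256 + 1 + 2401 + 6561 = 9219
9219 → 9⁴ + 2⁴ + 1⁴ + 9⁴ = 6561 + 16 + 1 + 6561 = 13139
13139 → 1⁴ + 3⁴ + 1⁴ + 3⁴ + 9⁴ = 1 + 81 + 1 + 81 + 6561 = 6725
6725 → 6⁴ + 7⁴ + 2⁴ + 5⁴ = 1296 + 2401 + 16 + 625 = 4338
4338 → 4⁴ + 3⁴ + 3⁴ + 8⁴ = 256 + 81 + 81 + 4096 = 4514
4514 → 4⁴ + 5⁴ + 1⁴ + 4⁴ = 256 + 625 + 1 + 256 = 1138
1138 → 1⁴ + 1⁴ + 3⁴ + 8⁴ = 1 + 1 + 81 + 4096 = 4179  — 4179 repeats.
That took 9 steps.

9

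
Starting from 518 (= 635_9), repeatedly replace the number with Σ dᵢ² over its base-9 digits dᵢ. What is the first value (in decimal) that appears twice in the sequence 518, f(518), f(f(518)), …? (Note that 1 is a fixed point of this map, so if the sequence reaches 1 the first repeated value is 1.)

518 = (6,3,5)_9 → 6² + 3² + 5² = 70
70 = (7,7)_9 → 7² + 7² = 98
98 = (1,1,8)_9 → 1² + 1² + 8² = 66
66 = (7,3)_9 → 7² + 3² = 58
58 = (6,4)_9 → 6² + 4² = 52
52 = (5,7)_9 → 5² + 7² = 74
74 = (8,2)_9 → 8² + 2² = 68
68 = (7,5)_9 → 7² + 5² = 74  — 74 already appeared earlier.

74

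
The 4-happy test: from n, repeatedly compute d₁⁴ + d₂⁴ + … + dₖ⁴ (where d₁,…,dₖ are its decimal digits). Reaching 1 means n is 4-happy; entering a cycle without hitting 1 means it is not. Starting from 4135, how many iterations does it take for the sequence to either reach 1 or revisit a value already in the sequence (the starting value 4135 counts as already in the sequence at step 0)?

10

4135 → 963
963 → 7938
7938 → 13139
13139 → 6725
6725 → 4338
4338 → 4514
4514 → 1138
1138 → 4179
4179 → 9219
9219 → 13139  — 13139 repeats.
That took 10 steps.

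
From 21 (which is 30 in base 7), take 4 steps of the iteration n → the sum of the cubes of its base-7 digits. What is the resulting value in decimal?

21 = (3,0)_7 → 3³ + 0³ = 27 + 0 = 27
27 = (3,6)_7 → 3³ + 6³ = 27 + 216 = 243
243 = (4,6,5)_7 → 4³ + 6³ + 5³ = 64 + 216 + 125 = 405
405 = (1,1,1,6)_7 → 1³ + 1³ + 1³ + 6³ = 1 + 1 + 1 + 216 = 219

219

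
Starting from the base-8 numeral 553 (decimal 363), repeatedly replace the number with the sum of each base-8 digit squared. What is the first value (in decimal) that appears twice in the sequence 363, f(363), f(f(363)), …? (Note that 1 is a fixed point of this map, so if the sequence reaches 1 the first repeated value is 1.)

16

363 = (5,5,3)_8 → 5² + 5² + 3² = 25 + 25 + 9 = 59
59 = (7,3)_8 → 7² + 3² = 49 + 9 = 58
58 = (7,2)_8 → 7² + 2² = 49 + 4 = 53
53 = (6,5)_8 → 6² + 5² = 36 + 25 = 61
61 = (7,5)_8 → 7² + 5² = 49 + 25 = 74
74 = (1,1,2)_8 → 1² + 1² + 2² = 1 + 1 + 4 = 6
6 = (6)_8 → 6² = 36
36 = (4,4)_8 → 4² + 4² = 16 + 16 = 32
32 = (4,0)_8 → 4² + 0² = 16 + 0 = 16
16 = (2,0)_8 → 2² + 0² = 4 + 0 = 4
4 = (4)_8 → 4² = 16  — 16 already appeared earlier.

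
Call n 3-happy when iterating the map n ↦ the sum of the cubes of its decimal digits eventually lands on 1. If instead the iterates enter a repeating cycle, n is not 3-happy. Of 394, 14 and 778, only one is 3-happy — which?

778

394: 394 → 820 → 520 → 133 → 55 → 250 → 133  — repeats 133 (not 3-happy)
14: 14 → 65 → 341 → 92 → 737 → 713 → 371 → 371  — repeats 371 (not 3-happy)
778: 778 → 1198 → 1243 → 100 → 1  — reaches 1 (3-happy)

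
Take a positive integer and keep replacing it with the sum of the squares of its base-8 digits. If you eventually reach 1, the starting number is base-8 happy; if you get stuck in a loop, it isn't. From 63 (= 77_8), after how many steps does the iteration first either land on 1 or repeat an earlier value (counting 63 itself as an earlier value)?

63 = (7,7)_8 → 7² + 7² = 49 + 49 = 98
98 = (1,4,2)_8 → 1² + 4² + 2² = 1 + 16 + 4 = 21
21 = (2,5)_8 → 2² + 5² = 4 + 25 = 29
29 = (3,5)_8 → 3² + 5² = 9 + 25 = 34
34 = (4,2)_8 → 4² + 2² = 16 + 4 = 20
20 = (2,4)_8 → 2² + 4² = 4 + 16 = 20  — 20 repeats.
That took 6 steps.

6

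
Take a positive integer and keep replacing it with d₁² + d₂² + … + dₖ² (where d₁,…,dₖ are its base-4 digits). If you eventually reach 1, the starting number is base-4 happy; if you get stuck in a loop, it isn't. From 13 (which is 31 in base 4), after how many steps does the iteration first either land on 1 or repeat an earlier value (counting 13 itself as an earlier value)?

13 = (3,1)_4 → 3² + 1² = 9 + 1 = 10
10 = (2,2)_4 → 2² + 2² = 4 + 4 = 8
8 = (2,0)_4 → 2² + 0² = 4 + 0 = 4
4 = (1,0)_4 → 1² + 0² = 1 + 0 = 1  — reached 1.
That took 4 steps.

4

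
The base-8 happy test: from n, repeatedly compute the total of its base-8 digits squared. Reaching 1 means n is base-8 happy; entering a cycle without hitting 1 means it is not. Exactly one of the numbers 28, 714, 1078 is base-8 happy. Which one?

1078

28: 28 → 25 → 10 → 5 → 25  — repeats 25 (not base-8 happy)
714: 714 → 15 → 50 → 40 → 25 → 10 → 5 → 25  — repeats 25 (not base-8 happy)
1078: 1078 → 76 → 18 → 8 → 1  — reaches 1 (base-8 happy)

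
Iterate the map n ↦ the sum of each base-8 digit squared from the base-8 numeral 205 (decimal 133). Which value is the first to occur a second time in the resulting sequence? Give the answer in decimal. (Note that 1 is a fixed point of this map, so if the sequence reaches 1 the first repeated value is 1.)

133 = (2,0,5)_8 → 29
29 = (3,5)_8 → 34
34 = (4,2)_8 → 20
20 = (2,4)_8 → 20  — 20 already appeared earlier.

20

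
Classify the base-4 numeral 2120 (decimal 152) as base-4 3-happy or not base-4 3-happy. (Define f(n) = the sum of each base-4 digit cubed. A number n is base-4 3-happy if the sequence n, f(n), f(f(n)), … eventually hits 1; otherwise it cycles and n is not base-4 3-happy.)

152 = (2,1,2,0)_4 → 2³ + 1³ + 2³ + 0³ = 17
17 = (1,0,1)_4 → 1³ + 0³ + 1³ = 2
2 = (2)_4 → 2³ = 8
8 = (2,0)_4 → 2³ + 0³ = 8  — 8 already seen; the sequence cycles without reaching 1.

not base-4 3-happy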